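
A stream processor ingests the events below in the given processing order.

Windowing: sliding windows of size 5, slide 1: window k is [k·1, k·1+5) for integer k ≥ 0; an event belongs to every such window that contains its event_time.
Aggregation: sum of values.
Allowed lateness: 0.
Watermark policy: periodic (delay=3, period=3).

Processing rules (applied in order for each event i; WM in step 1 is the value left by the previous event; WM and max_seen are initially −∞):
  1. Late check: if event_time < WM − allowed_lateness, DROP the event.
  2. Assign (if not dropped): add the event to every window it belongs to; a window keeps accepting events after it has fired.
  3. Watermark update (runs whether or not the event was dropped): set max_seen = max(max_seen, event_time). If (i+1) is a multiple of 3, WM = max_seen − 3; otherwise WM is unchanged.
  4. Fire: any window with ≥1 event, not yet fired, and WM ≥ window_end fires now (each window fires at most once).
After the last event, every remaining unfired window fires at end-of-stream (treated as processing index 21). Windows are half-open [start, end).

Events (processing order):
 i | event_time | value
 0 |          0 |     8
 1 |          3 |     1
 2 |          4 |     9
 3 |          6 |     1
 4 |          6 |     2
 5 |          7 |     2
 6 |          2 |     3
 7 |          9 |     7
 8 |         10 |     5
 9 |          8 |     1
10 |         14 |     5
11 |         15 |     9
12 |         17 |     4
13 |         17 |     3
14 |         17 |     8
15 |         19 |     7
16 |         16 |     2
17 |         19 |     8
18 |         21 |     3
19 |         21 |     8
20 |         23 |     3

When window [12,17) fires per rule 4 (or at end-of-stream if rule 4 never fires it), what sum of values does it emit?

i=0 t=0 v=8: → [0,5); WM=−∞
i=1 t=3 v=1: → [3,8),[2,7),[1,6),[0,5); WM=−∞
i=2 t=4 v=9: → [4,9),[3,8),[2,7),[1,6),[0,5); WM=1
i=3 t=6 v=1: → [6,11),[5,10),[4,9),[3,8),[2,7); WM=1
i=4 t=6 v=2: → [6,11),[5,10),[4,9),[3,8),[2,7); WM=1
i=5 t=7 v=2: → [7,12),[6,11),[5,10),[4,9),[3,8); WM=4
i=6 t=2 v=3: DROP (t<4-0); WM=4
i=7 t=9 v=7: → [9,14),[8,13),[7,12),[6,11),[5,10); WM=4
i=8 t=10 v=5: → [10,15),[9,14),[8,13),[7,12),[6,11); WM=7; [0,5) fires=18 [1,6) fires=10 [2,7) fires=13
i=9 t=8 v=1: → [8,13),[7,12),[6,11),[5,10),[4,9); WM=7
i=10 t=14 v=5: → [14,19),[13,18),[12,17),[11,16),[10,15); WM=7
i=11 t=15 v=9: → [15,20),[14,19),[13,18),[12,17),[11,16); WM=12; [3,8) fires=15 [4,9) fires=15 [5,10) fires=13 [6,11) fires=18 [7,12) fires=15
i=12 t=17 v=4: → [17,22),[16,21),[15,20),[14,19),[13,18); WM=12
i=13 t=17 v=3: → [17,22),[16,21),[15,20),[14,19),[13,18); WM=12
i=14 t=17 v=8: → [17,22),[16,21),[15,20),[14,19),[13,18); WM=14; [8,13) fires=13 [9,14) fires=12
i=15 t=19 v=7: → [19,24),[18,23),[17,22),[16,21),[15,20); WM=14
i=16 t=16 v=2: → [16,21),[15,20),[14,19),[13,18),[12,17); WM=14
i=17 t=19 v=8: → [19,24),[18,23),[17,22),[16,21),[15,20); WM=16; [10,15) fires=10 [11,16) fires=14
i=18 t=21 v=3: → [21,26),[20,25),[19,24),[18,23),[17,22); WM=16
i=19 t=21 v=8: → [21,26),[20,25),[19,24),[18,23),[17,22); WM=16
i=20 t=23 v=3: → [23,28),[22,27),[21,26),[20,25),[19,24); WM=20; [12,17) fires=16 [13,18) fires=31 [14,19) fires=31 [15,20) fires=41

16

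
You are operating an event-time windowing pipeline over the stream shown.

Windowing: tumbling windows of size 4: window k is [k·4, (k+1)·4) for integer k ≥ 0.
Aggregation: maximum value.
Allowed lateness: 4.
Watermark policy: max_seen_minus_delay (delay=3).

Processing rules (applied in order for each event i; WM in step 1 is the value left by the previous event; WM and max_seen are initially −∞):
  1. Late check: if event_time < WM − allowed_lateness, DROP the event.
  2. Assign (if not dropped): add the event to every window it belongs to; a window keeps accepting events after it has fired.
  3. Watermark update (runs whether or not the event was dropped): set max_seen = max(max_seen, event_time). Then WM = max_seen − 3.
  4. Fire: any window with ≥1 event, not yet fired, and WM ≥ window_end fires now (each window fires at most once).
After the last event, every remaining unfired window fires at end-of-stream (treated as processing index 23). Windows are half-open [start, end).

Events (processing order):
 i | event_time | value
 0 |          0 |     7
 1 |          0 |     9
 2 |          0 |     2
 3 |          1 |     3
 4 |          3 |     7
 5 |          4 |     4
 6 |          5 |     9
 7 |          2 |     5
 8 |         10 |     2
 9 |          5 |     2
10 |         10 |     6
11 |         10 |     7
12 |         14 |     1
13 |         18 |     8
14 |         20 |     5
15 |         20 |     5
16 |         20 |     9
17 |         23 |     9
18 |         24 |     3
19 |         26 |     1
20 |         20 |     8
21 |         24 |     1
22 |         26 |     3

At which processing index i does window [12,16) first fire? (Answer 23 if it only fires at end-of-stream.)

i=0 t=0 v=7: → [0,4); WM=-3
i=1 t=0 v=9: → [0,4); WM=-3
i=2 t=0 v=2: → [0,4); WM=-3
i=3 t=1 v=3: → [0,4); WM=-2
i=4 t=3 v=7: → [0,4); WM=0
i=5 t=4 v=4: → [4,8); WM=1
i=6 t=5 v=9: → [4,8); WM=2
i=7 t=2 v=5: → [0,4); WM=2
i=8 t=10 v=2: → [8,12); WM=7; [0,4) fires=9
i=9 t=5 v=2: → [4,8); WM=7
i=10 t=10 v=6: → [8,12); WM=7
i=11 t=10 v=7: → [8,12); WM=7
i=12 t=14 v=1: → [12,16); WM=11; [4,8) fires=9
i=13 t=18 v=8: → [16,20); WM=15; [8,12) fires=7
i=14 t=20 v=5: → [20,24); WM=17; [12,16) fires=1
i=15 t=20 v=5: → [20,24); WM=17
i=16 t=20 v=9: → [20,24); WM=17
i=17 t=23 v=9: → [20,24); WM=20; [16,20) fires=8
i=18 t=24 v=3: → [24,28); WM=21
i=19 t=26 v=1: → [24,28); WM=23
i=20 t=20 v=8: → [20,24); WM=23
i=21 t=24 v=1: → [24,28); WM=23
i=22 t=26 v=3: → [24,28); WM=23

14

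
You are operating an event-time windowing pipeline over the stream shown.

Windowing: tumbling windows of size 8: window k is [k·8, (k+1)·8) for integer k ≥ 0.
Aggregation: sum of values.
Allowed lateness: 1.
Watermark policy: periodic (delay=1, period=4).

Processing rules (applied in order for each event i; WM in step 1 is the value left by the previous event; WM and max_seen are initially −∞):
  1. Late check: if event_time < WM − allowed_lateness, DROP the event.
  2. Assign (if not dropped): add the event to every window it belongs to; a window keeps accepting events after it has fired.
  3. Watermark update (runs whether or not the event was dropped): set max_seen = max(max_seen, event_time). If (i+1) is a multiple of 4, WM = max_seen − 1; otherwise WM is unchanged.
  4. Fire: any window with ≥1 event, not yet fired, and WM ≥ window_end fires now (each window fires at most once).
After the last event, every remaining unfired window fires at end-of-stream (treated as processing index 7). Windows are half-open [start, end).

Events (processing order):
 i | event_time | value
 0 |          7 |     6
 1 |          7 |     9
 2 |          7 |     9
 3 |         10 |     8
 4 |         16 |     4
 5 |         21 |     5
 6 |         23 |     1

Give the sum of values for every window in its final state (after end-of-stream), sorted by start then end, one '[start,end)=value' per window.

i=0 t=7 v=6: → [0,8); WM=−∞
i=1 t=7 v=9: → [0,8); WM=−∞
i=2 t=7 v=9: → [0,8); WM=−∞
i=3 t=10 v=8: → [8,16); WM=9; [0,8) fires=24
i=4 t=16 v=4: → [16,24); WM=9
i=5 t=21 v=5: → [16,24); WM=9
i=6 t=23 v=1: → [16,24); WM=9

[0,8)=24 [8,16)=8 [16,24)=10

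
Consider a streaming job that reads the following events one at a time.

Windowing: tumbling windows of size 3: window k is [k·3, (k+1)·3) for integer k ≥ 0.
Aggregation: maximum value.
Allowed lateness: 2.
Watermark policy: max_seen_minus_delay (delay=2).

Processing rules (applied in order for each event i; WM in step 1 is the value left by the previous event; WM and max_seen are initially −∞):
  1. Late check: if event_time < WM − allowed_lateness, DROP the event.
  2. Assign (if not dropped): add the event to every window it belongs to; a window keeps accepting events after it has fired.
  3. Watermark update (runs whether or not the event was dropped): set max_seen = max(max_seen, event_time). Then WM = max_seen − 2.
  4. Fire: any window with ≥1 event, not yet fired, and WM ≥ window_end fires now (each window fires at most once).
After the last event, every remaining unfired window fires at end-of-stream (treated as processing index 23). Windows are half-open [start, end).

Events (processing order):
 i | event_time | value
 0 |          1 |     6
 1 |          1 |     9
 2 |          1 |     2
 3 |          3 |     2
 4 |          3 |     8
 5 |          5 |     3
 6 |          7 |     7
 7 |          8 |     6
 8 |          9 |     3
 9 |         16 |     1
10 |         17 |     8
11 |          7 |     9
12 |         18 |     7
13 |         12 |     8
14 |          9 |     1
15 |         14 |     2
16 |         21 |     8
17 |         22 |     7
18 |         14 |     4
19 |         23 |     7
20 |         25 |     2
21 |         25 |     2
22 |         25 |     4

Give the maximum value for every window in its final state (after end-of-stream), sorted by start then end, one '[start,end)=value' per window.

[0,3)=9 [3,6)=8 [6,9)=7 [9,12)=3 [12,15)=2 [15,18)=8 [18,21)=7 [21,24)=8 [24,27)=4

i=0 t=1 v=6: → [0,3); WM=-1
i=1 t=1 v=9: → [0,3); WM=-1
i=2 t=1 v=2: → [0,3); WM=-1
i=3 t=3 v=2: → [3,6); WM=1
i=4 t=3 v=8: → [3,6); WM=1
i=5 t=5 v=3: → [3,6); WM=3; [0,3) fires=9
i=6 t=7 v=7: → [6,9); WM=5
i=7 t=8 v=6: → [6,9); WM=6; [3,6) fires=8
i=8 t=9 v=3: → [9,12); WM=7
i=9 t=16 v=1: → [15,18); WM=14; [6,9) fires=7 [9,12) fires=3
i=10 t=17 v=8: → [15,18); WM=15
i=11 t=7 v=9: DROP (t<15-2); WM=15
i=12 t=18 v=7: → [18,21); WM=16
i=13 t=12 v=8: DROP (t<16-2); WM=16
i=14 t=9 v=1: DROP (t<16-2); WM=16
i=15 t=14 v=2: → [12,15); WM=16; [12,15) fires=2
i=16 t=21 v=8: → [21,24); WM=19; [15,18) fires=8
i=17 t=22 v=7: → [21,24); WM=20
i=18 t=14 v=4: DROP (t<20-2); WM=20
i=19 t=23 v=7: → [21,24); WM=21; [18,21) fires=7
i=20 t=25 v=2: → [24,27); WM=23
i=21 t=25 v=2: → [24,27); WM=23
i=22 t=25 v=4: → [24,27); WM=23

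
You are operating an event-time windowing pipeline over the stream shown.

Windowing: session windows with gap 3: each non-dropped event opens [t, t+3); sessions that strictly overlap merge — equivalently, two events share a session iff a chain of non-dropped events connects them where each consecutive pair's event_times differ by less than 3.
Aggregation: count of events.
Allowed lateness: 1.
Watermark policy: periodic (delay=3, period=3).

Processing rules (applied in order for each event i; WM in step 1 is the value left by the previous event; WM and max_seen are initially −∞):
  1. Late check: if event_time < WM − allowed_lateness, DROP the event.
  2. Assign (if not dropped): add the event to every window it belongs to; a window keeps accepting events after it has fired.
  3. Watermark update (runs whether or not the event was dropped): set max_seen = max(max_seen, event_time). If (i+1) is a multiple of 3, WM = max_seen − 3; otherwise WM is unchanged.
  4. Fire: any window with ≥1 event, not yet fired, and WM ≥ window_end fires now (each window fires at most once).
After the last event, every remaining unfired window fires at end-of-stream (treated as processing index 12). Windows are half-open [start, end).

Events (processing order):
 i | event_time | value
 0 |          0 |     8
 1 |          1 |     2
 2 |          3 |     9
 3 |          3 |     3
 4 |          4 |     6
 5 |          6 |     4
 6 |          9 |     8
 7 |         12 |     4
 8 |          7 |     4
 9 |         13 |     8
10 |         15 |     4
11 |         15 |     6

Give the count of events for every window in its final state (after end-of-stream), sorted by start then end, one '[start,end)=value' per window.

[0,12)=8 [12,18)=4

i=0 t=0 v=8: → [0,3); WM=−∞
i=1 t=1 v=2: → [0,4); WM=−∞
i=2 t=3 v=9: → [0,6); WM=0
i=3 t=3 v=3: → [0,6); WM=0
i=4 t=4 v=6: → [0,7); WM=0
i=5 t=6 v=4: → [0,9); WM=3
i=6 t=9 v=8: → [9,12); WM=3
i=7 t=12 v=4: → [12,15); WM=3
i=8 t=7 v=4: → [0,12); WM=9
i=9 t=13 v=8: → [12,16); WM=9
i=10 t=15 v=4: → [12,18); WM=9
i=11 t=15 v=6: → [12,18); WM=12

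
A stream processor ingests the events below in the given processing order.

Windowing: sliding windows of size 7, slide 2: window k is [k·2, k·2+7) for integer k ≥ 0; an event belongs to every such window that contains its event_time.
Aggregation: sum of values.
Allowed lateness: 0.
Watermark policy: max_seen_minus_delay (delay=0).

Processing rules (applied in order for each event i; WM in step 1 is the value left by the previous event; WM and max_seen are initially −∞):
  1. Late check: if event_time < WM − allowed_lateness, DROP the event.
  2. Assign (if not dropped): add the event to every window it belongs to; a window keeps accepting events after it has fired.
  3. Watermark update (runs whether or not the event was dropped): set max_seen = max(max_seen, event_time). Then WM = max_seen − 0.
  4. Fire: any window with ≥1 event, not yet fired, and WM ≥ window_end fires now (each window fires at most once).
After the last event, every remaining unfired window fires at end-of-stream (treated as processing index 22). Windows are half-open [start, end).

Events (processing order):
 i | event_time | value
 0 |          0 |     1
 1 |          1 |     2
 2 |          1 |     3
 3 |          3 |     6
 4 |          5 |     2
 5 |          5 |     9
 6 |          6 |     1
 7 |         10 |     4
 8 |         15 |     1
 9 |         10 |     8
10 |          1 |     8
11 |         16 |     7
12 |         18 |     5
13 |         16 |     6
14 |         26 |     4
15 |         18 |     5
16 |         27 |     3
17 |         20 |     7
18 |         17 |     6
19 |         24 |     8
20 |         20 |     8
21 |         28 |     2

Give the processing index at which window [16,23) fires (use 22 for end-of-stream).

i=0 t=0 v=1: → [0,7); WM=0
i=1 t=1 v=2: → [0,7); WM=1
i=2 t=1 v=3: → [0,7); WM=1
i=3 t=3 v=6: → [2,9),[0,7); WM=3
i=4 t=5 v=2: → [4,11),[2,9),[0,7); WM=5
i=5 t=5 v=9: → [4,11),[2,9),[0,7); WM=5
i=6 t=6 v=1: → [6,13),[4,11),[2,9),[0,7); WM=6
i=7 t=10 v=4: → [10,17),[8,15),[6,13),[4,11); WM=10; [0,7) fires=24 [2,9) fires=18
i=8 t=15 v=1: → [14,21),[12,19),[10,17); WM=15; [4,11) fires=16 [6,13) fires=5 [8,15) fires=4
i=9 t=10 v=8: DROP (t<15-0); WM=15
i=10 t=1 v=8: DROP (t<15-0); WM=15
i=11 t=16 v=7: → [16,23),[14,21),[12,19),[10,17); WM=16
i=12 t=18 v=5: → [18,25),[16,23),[14,21),[12,19); WM=18; [10,17) fires=12
i=13 t=16 v=6: DROP (t<18-0); WM=18
i=14 t=26 v=4: → [26,33),[24,31),[22,29),[20,27); WM=26; [12,19) fires=13 [14,21) fires=13 [16,23) fires=12 [18,25) fires=5
i=15 t=18 v=5: DROP (t<26-0); WM=26
i=16 t=27 v=3: → [26,33),[24,31),[22,29); WM=27; [20,27) fires=4
i=17 t=20 v=7: DROP (t<27-0); WM=27
i=18 t=17 v=6: DROP (t<27-0); WM=27
i=19 t=24 v=8: DROP (t<27-0); WM=27
i=20 t=20 v=8: DROP (t<27-0); WM=27
i=21 t=28 v=2: → [28,35),[26,33),[24,31),[22,29); WM=28

14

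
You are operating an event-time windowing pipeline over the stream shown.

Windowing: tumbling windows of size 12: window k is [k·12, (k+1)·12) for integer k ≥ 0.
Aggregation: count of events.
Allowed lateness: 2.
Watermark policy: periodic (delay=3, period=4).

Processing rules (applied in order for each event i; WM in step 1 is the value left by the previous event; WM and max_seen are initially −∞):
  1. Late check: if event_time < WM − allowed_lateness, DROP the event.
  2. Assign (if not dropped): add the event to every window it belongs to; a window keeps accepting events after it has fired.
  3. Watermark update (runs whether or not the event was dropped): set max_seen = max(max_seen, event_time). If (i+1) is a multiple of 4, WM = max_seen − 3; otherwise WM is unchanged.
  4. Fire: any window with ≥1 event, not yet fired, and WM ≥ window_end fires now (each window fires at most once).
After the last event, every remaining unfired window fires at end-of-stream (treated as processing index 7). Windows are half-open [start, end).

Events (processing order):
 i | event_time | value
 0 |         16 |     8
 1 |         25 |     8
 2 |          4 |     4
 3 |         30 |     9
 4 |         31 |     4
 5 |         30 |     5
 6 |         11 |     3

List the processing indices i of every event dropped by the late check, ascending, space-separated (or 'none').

6

i=0 t=16 v=8: → [12,24); WM=−∞
i=1 t=25 v=8: → [24,36); WM=−∞
i=2 t=4 v=4: → [0,12); WM=−∞
i=3 t=30 v=9: → [24,36); WM=27; [0,12) fires=1 [12,24) fires=1
i=4 t=31 v=4: → [24,36); WM=27
i=5 t=30 v=5: → [24,36); WM=27
i=6 t=11 v=3: DROP (t<27-2); WM=27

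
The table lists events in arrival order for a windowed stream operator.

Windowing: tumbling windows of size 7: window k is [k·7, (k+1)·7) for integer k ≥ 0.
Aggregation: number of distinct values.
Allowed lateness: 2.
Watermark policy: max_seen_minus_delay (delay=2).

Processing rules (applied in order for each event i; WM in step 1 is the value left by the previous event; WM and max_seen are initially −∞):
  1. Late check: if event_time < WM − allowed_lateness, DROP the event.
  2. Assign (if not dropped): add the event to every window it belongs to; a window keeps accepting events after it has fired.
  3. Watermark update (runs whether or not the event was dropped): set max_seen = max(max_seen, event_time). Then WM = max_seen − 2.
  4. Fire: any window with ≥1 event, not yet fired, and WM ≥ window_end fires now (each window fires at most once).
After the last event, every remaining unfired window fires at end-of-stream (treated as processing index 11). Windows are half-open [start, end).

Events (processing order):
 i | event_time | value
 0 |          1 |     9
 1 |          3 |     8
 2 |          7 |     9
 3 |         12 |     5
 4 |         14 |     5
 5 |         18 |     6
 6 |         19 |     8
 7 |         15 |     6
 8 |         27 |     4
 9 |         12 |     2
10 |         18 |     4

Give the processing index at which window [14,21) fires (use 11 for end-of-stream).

8

i=0 t=1 v=9: → [0,7); WM=-1
i=1 t=3 v=8: → [0,7); WM=1
i=2 t=7 v=9: → [7,14); WM=5
i=3 t=12 v=5: → [7,14); WM=10; [0,7) fires=2
i=4 t=14 v=5: → [14,21); WM=12
i=5 t=18 v=6: → [14,21); WM=16; [7,14) fires=2
i=6 t=19 v=8: → [14,21); WM=17
i=7 t=15 v=6: → [14,21); WM=17
i=8 t=27 v=4: → [21,28); WM=25; [14,21) fires=3
i=9 t=12 v=2: DROP (t<25-2); WM=25
i=10 t=18 v=4: DROP (t<25-2); WM=25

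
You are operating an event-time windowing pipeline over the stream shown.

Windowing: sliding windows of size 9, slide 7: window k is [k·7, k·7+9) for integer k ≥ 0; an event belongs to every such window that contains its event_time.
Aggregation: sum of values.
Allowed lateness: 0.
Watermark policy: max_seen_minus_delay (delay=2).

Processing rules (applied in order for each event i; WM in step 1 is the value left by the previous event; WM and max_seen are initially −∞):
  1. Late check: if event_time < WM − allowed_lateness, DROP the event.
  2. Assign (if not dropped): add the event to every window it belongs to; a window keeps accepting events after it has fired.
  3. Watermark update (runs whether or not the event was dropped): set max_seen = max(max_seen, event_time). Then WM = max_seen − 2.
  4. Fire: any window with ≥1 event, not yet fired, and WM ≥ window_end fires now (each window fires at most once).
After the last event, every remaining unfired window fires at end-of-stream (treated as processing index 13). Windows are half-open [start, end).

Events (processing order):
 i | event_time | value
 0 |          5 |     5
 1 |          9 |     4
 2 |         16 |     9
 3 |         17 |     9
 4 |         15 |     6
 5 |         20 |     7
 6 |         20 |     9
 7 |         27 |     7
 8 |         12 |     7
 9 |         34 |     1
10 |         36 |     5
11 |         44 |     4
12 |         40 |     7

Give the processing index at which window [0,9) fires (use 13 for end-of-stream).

2

i=0 t=5 v=5: → [0,9); WM=3
i=1 t=9 v=4: → [7,16); WM=7
i=2 t=16 v=9: → [14,23); WM=14; [0,9) fires=5
i=3 t=17 v=9: → [14,23); WM=15
i=4 t=15 v=6: → [14,23),[7,16); WM=15
i=5 t=20 v=7: → [14,23); WM=18; [7,16) fires=10
i=6 t=20 v=9: → [14,23); WM=18
i=7 t=27 v=7: → [21,30); WM=25; [14,23) fires=40
i=8 t=12 v=7: DROP (t<25-0); WM=25
i=9 t=34 v=1: → [28,37); WM=32; [21,30) fires=7
i=10 t=36 v=5: → [35,44),[28,37); WM=34
i=11 t=44 v=4: → [42,51); WM=42; [28,37) fires=6
i=12 t=40 v=7: DROP (t<42-0); WM=42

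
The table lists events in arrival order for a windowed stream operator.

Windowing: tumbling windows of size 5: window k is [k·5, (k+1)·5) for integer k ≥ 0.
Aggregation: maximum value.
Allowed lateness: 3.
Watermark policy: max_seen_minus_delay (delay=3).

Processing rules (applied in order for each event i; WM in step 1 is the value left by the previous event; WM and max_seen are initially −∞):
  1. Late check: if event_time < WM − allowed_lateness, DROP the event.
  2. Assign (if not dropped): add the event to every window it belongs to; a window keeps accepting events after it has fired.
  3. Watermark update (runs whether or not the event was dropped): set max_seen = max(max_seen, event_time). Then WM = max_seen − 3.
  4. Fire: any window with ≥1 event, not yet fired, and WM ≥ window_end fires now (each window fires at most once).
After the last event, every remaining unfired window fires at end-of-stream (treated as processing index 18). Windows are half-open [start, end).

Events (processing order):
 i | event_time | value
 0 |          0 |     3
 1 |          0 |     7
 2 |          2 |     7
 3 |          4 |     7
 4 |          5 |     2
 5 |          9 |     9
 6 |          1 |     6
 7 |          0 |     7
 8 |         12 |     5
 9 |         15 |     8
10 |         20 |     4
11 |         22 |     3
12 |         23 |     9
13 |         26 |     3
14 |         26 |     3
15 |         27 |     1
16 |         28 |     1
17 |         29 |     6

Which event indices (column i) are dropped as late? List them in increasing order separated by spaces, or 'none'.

i=0 t=0 v=3: → [0,5); WM=-3
i=1 t=0 v=7: → [0,5); WM=-3
i=2 t=2 v=7: → [0,5); WM=-1
i=3 t=4 v=7: → [0,5); WM=1
i=4 t=5 v=2: → [5,10); WM=2
i=5 t=9 v=9: → [5,10); WM=6; [0,5) fires=7
i=6 t=1 v=6: DROP (t<6-3); WM=6
i=7 t=0 v=7: DROP (t<6-3); WM=6
i=8 t=12 v=5: → [10,15); WM=9
i=9 t=15 v=8: → [15,20); WM=12; [5,10) fires=9
i=10 t=20 v=4: → [20,25); WM=17; [10,15) fires=5
i=11 t=22 v=3: → [20,25); WM=19
i=12 t=23 v=9: → [20,25); WM=20; [15,20) fires=8
i=13 t=26 v=3: → [25,30); WM=23
i=14 t=26 v=3: → [25,30); WM=23
i=15 t=27 v=1: → [25,30); WM=24
i=16 t=28 v=1: → [25,30); WM=25; [20,25) fires=9
i=17 t=29 v=6: → [25,30); WM=26

6 7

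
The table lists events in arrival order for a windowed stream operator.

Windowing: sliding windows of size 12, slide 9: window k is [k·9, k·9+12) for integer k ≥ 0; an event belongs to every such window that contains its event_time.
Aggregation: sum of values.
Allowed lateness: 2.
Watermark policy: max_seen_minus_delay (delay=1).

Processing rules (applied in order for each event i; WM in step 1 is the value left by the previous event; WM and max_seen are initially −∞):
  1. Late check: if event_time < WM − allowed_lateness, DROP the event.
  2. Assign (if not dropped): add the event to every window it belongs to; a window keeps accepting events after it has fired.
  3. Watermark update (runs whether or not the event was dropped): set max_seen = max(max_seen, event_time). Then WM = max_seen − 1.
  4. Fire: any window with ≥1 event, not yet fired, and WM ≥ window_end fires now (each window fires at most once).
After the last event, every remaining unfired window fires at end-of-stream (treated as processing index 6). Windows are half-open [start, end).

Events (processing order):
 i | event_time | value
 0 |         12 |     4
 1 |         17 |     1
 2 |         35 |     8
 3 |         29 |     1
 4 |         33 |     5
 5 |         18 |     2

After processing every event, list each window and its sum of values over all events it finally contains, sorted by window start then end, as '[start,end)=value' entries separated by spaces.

i=0 t=12 v=4: → [9,21); WM=11
i=1 t=17 v=1: → [9,21); WM=16
i=2 t=35 v=8: → [27,39); WM=34; [9,21) fires=5
i=3 t=29 v=1: DROP (t<34-2); WM=34
i=4 t=33 v=5: → [27,39); WM=34
i=5 t=18 v=2: DROP (t<34-2); WM=34

[9,21)=5 [27,39)=13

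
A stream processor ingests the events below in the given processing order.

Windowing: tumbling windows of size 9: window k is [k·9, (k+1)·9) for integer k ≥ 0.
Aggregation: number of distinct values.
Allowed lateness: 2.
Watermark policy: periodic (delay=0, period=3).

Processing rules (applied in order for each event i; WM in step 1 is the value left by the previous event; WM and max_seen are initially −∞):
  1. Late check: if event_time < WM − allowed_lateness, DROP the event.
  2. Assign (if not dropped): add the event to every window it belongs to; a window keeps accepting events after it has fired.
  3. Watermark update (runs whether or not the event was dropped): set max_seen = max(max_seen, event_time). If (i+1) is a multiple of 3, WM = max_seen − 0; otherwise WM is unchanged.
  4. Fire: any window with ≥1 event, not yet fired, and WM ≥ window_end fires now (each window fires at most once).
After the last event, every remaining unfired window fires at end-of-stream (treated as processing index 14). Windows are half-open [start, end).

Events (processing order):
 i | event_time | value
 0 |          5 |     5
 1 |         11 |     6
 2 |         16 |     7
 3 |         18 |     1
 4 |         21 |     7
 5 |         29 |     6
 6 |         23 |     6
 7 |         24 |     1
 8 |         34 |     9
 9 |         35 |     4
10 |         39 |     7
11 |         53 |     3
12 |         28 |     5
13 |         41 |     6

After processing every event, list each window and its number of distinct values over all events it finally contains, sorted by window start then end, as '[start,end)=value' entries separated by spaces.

[0,9)=1 [9,18)=2 [18,27)=2 [27,36)=3 [36,45)=1 [45,54)=1

i=0 t=5 v=5: → [0,9); WM=−∞
i=1 t=11 v=6: → [9,18); WM=−∞
i=2 t=16 v=7: → [9,18); WM=16; [0,9) fires=1
i=3 t=18 v=1: → [18,27); WM=16
i=4 t=21 v=7: → [18,27); WM=16
i=5 t=29 v=6: → [27,36); WM=29; [9,18) fires=2 [18,27) fires=2
i=6 t=23 v=6: DROP (t<29-2); WM=29
i=7 t=24 v=1: DROP (t<29-2); WM=29
i=8 t=34 v=9: → [27,36); WM=34
i=9 t=35 v=4: → [27,36); WM=34
i=10 t=39 v=7: → [36,45); WM=34
i=11 t=53 v=3: → [45,54); WM=53; [27,36) fires=3 [36,45) fires=1
i=12 t=28 v=5: DROP (t<53-2); WM=53
i=13 t=41 v=6: DROP (t<53-2); WM=53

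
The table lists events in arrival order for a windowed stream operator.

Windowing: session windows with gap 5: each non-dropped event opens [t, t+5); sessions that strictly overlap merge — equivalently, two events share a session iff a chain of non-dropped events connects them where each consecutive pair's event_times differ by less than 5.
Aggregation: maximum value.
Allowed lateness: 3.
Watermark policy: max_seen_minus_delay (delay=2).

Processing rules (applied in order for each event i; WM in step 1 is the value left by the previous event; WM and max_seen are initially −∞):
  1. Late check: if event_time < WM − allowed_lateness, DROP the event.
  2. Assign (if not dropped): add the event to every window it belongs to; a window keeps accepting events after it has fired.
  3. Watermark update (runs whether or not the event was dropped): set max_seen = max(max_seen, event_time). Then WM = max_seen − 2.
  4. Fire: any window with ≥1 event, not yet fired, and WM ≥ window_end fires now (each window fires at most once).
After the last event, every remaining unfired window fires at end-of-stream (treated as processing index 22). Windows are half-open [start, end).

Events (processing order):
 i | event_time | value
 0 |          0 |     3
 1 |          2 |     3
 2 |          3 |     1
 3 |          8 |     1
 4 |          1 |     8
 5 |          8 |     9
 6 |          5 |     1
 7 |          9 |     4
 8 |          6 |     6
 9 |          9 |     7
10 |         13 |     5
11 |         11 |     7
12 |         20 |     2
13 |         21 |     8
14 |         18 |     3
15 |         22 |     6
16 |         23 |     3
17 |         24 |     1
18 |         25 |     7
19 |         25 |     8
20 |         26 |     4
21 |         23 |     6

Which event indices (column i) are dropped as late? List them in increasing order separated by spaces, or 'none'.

i=0 t=0 v=3: → [0,5); WM=-2
i=1 t=2 v=3: → [0,7); WM=0
i=2 t=3 v=1: → [0,8); WM=1
i=3 t=8 v=1: → [8,13); WM=6
i=4 t=1 v=8: DROP (t<6-3); WM=6
i=5 t=8 v=9: → [8,13); WM=6
i=6 t=5 v=1: → [0,13); WM=6
i=7 t=9 v=4: → [0,14); WM=7
i=8 t=6 v=6: → [0,14); WM=7
i=9 t=9 v=7: → [0,14); WM=7
i=10 t=13 v=5: → [0,18); WM=11
i=11 t=11 v=7: → [0,18); WM=11
i=12 t=20 v=2: → [20,25); WM=18
i=13 t=21 v=8: → [20,26); WM=19
i=14 t=18 v=3: → [18,26); WM=19
i=15 t=22 v=6: → [18,27); WM=20
i=16 t=23 v=3: → [18,28); WM=21
i=17 t=24 v=1: → [18,29); WM=22
i=18 t=25 v=7: → [18,30); WM=23
i=19 t=25 v=8: → [18,30); WM=23
i=20 t=26 v=4: → [18,31); WM=24
i=21 t=23 v=6: → [18,31); WM=24

4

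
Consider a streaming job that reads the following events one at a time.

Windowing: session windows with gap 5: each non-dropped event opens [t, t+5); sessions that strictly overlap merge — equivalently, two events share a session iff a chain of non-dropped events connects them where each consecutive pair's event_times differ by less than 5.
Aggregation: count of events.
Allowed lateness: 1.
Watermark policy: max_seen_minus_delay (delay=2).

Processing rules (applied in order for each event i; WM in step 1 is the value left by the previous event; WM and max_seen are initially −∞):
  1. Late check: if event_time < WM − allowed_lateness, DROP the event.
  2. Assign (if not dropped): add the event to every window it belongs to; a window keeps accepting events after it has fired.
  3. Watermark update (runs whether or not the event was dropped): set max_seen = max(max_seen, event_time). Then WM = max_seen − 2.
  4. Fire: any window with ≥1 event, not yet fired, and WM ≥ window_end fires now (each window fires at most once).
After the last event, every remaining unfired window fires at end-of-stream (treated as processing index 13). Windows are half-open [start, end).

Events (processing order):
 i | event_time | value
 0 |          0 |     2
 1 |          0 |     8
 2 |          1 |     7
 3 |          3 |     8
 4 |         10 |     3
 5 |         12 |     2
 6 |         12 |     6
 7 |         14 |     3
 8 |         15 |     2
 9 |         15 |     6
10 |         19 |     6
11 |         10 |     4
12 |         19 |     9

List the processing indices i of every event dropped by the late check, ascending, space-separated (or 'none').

i=0 t=0 v=2: → [0,5); WM=-2
i=1 t=0 v=8: → [0,5); WM=-2
i=2 t=1 v=7: → [0,6); WM=-1
i=3 t=3 v=8: → [0,8); WM=1
i=4 t=10 v=3: → [10,15); WM=8
i=5 t=12 v=2: → [10,17); WM=10
i=6 t=12 v=6: → [10,17); WM=10
i=7 t=14 v=3: → [10,19); WM=12
i=8 t=15 v=2: → [10,20); WM=13
i=9 t=15 v=6: → [10,20); WM=13
i=10 t=19 v=6: → [10,24); WM=17
i=11 t=10 v=4: DROP (t<17-1); WM=17
i=12 t=19 v=9: → [10,24); WM=17

11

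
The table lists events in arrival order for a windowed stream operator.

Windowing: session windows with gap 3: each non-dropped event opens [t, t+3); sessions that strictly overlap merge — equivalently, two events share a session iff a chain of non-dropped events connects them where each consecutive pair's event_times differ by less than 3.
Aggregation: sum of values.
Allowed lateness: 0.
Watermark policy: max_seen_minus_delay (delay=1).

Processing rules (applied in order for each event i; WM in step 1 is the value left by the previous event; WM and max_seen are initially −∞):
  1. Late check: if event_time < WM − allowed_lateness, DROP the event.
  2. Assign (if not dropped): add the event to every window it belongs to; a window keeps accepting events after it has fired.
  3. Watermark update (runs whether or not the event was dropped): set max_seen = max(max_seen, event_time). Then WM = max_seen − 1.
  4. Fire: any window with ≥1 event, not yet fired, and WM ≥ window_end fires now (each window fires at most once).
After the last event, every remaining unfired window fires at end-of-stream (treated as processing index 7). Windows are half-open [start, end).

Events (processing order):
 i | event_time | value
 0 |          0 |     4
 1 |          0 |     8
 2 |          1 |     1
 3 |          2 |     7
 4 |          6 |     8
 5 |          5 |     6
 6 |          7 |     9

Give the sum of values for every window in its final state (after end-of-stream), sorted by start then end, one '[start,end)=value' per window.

i=0 t=0 v=4: → [0,3); WM=-1
i=1 t=0 v=8: → [0,3); WM=-1
i=2 t=1 v=1: → [0,4); WM=0
i=3 t=2 v=7: → [0,5); WM=1
i=4 t=6 v=8: → [6,9); WM=5
i=5 t=5 v=6: → [5,9); WM=5
i=6 t=7 v=9: → [5,10); WM=6

[0,5)=20 [5,10)=23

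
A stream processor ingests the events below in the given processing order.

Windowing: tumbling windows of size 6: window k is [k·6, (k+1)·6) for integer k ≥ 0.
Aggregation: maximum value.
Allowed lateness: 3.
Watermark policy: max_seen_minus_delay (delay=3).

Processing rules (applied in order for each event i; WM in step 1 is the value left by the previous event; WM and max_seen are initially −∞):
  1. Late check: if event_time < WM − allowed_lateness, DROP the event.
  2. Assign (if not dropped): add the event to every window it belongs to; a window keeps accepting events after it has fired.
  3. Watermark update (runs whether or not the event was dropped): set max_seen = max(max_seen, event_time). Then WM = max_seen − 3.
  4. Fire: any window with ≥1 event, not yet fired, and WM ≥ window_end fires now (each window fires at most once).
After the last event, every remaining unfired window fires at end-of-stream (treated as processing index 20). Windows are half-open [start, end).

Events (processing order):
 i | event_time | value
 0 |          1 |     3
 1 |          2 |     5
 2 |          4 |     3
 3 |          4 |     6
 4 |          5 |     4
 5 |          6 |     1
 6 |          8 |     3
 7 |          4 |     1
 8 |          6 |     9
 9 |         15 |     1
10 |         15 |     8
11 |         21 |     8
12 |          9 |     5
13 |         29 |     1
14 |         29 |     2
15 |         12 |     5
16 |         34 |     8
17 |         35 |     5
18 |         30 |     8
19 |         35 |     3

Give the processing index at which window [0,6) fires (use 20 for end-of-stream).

i=0 t=1 v=3: → [0,6); WM=-2
i=1 t=2 v=5: → [0,6); WM=-1
i=2 t=4 v=3: → [0,6); WM=1
i=3 t=4 v=6: → [0,6); WM=1
i=4 t=5 v=4: → [0,6); WM=2
i=5 t=6 v=1: → [6,12); WM=3
i=6 t=8 v=3: → [6,12); WM=5
i=7 t=4 v=1: → [0,6); WM=5
i=8 t=6 v=9: → [6,12); WM=5
i=9 t=15 v=1: → [12,18); WM=12; [0,6) fires=6 [6,12) fires=9
i=10 t=15 v=8: → [12,18); WM=12
i=11 t=21 v=8: → [18,24); WM=18; [12,18) fires=8
i=12 t=9 v=5: DROP (t<18-3); WM=18
i=13 t=29 v=1: → [24,30); WM=26; [18,24) fires=8
i=14 t=29 v=2: → [24,30); WM=26
i=15 t=12 v=5: DROP (t<26-3); WM=26
i=16 t=34 v=8: → [30,36); WM=31; [24,30) fires=2
i=17 t=35 v=5: → [30,36); WM=32
i=18 t=30 v=8: → [30,36); WM=32
i=19 t=35 v=3: → [30,36); WM=32

9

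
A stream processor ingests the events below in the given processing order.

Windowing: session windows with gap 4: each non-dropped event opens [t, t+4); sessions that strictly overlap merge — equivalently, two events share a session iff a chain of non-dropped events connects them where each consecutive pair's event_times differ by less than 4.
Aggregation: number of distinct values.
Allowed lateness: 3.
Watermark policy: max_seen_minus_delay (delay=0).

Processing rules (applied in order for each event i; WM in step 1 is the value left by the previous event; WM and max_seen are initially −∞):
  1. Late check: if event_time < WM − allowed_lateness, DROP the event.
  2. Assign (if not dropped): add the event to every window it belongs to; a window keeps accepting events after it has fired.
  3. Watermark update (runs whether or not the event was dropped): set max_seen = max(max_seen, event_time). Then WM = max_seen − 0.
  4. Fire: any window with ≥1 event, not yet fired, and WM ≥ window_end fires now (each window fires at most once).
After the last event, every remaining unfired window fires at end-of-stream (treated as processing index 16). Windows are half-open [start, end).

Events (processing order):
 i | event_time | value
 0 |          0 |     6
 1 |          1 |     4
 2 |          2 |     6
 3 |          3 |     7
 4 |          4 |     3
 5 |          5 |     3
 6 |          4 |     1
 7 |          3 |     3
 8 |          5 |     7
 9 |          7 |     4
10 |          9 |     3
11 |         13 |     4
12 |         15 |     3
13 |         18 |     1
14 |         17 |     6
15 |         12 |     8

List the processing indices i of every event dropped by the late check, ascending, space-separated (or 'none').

15

i=0 t=0 v=6: → [0,4); WM=0
i=1 t=1 v=4: → [0,5); WM=1
i=2 t=2 v=6: → [0,6); WM=2
i=3 t=3 v=7: → [0,7); WM=3
i=4 t=4 v=3: → [0,8); WM=4
i=5 t=5 v=3: → [0,9); WM=5
i=6 t=4 v=1: → [0,9); WM=5
i=7 t=3 v=3: → [0,9); WM=5
i=8 t=5 v=7: → [0,9); WM=5
i=9 t=7 v=4: → [0,11); WM=7
i=10 t=9 v=3: → [0,13); WM=9
i=11 t=13 v=4: → [13,17); WM=13
i=12 t=15 v=3: → [13,19); WM=15
i=13 t=18 v=1: → [13,22); WM=18
i=14 t=17 v=6: → [13,22); WM=18
i=15 t=12 v=8: DROP (t<18-3); WM=18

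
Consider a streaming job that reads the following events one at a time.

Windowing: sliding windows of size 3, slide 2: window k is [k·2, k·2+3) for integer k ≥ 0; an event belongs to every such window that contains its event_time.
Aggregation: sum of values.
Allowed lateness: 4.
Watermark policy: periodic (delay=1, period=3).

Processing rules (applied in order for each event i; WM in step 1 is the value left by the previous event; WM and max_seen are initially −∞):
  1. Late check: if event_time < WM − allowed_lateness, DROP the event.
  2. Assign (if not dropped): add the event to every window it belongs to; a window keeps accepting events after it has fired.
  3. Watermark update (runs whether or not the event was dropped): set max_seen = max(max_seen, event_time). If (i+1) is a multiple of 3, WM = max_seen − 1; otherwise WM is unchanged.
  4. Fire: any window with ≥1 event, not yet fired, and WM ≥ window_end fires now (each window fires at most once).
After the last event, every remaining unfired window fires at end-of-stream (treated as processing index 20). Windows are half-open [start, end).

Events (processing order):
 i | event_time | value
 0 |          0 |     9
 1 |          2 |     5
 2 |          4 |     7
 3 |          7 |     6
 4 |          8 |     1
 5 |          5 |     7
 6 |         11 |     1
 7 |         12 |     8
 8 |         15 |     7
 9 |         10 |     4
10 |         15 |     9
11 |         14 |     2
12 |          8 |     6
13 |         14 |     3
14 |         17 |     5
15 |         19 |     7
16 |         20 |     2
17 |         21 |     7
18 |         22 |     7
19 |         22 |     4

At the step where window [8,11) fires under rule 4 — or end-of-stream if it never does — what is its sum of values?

1

i=0 t=0 v=9: → [0,3); WM=−∞
i=1 t=2 v=5: → [2,5),[0,3); WM=−∞
i=2 t=4 v=7: → [4,7),[2,5); WM=3; [0,3) fires=14
i=3 t=7 v=6: → [6,9); WM=3
i=4 t=8 v=1: → [8,11),[6,9); WM=3
i=5 t=5 v=7: → [4,7); WM=7; [2,5) fires=12 [4,7) fires=14
i=6 t=11 v=1: → [10,13); WM=7
i=7 t=12 v=8: → [12,15),[10,13); WM=7
i=8 t=15 v=7: → [14,17); WM=14; [6,9) fires=7 [8,11) fires=1 [10,13) fires=9
i=9 t=10 v=4: → [10,13),[8,11); WM=14
i=10 t=15 v=9: → [14,17); WM=14
i=11 t=14 v=2: → [14,17),[12,15); WM=14
i=12 t=8 v=6: DROP (t<14-4); WM=14
i=13 t=14 v=3: → [14,17),[12,15); WM=14
i=14 t=17 v=5: → [16,19); WM=16; [12,15) fires=13
i=15 t=19 v=7: → [18,21); WM=16
i=16 t=20 v=2: → [20,23),[18,21); WM=16
i=17 t=21 v=7: → [20,23); WM=20; [14,17) fires=21 [16,19) fires=5
i=18 t=22 v=7: → [22,25),[20,23); WM=20
i=19 t=22 v=4: → [22,25),[20,23); WM=20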